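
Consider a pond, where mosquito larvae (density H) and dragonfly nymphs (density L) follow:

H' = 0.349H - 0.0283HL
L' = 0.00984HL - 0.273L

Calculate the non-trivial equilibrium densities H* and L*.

Set dL/dt = 0 with L > 0: 0.00984H - 0.273 = 0, so H* = 0.273/0.00984 = 27.7.
Set dH/dt = 0 with H > 0: 0.349 - 0.0283L = 0, so L* = 0.349/0.0283 = 12.3.

H* ≈ 27.7, L* ≈ 12.3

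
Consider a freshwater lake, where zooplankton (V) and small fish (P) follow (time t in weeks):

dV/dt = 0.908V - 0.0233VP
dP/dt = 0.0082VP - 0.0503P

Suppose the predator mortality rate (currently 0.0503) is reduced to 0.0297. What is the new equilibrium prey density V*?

At the interior fixed point, setting dP/dt = 0 with P > 0 fixes V* = (predator death rate)/(VP coefficient) — independent of the other coefficients.
With the change, V* = 0.0297/0.0082 = 3.62; it falls from 6.13.

V* ≈ 3.62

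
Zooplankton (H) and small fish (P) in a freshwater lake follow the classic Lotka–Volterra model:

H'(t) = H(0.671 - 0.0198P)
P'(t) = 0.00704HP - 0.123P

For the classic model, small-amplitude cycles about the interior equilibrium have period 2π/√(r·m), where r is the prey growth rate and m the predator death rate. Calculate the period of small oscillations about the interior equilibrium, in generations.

T ≈ 21.9 generations

Here r = 0.671 and m = 0.123, so r·m = 0.0825.
ω = √0.0825 = 0.287 per generation, hence T = 2π/ω ≈ 21.9 generations.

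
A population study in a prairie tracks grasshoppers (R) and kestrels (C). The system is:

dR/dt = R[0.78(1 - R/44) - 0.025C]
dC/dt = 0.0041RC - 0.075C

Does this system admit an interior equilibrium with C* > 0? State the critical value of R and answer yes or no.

Threshold R = 18.3; K > 18.3, so yes, the predator persists.

The predator equation gives dC/dt > 0 only when R > 0.075/0.0041 = 18.3.
Without the predator, R → K = 44. Since 44 > 18.3, the predator can invade and persist.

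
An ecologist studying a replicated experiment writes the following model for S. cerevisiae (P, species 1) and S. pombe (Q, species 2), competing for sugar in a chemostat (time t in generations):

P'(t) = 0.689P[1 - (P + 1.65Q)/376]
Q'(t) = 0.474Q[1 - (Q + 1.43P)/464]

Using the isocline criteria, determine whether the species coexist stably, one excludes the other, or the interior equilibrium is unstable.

unstable coexistence (outcome depends on initial conditions)

Compare the nullcline intercepts: K1/α12 = 376/1.65 = 228 < K2 = 464; K2/α21 = 464/1.43 = 324 < K1 = 376.
Since both are reversed, neither can invade when rare; the interior point is a saddle.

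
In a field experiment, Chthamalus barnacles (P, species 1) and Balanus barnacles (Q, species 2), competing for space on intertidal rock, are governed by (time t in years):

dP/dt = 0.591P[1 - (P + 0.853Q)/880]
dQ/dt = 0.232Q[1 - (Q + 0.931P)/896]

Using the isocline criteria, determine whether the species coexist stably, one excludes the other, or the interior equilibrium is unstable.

stable coexistence

Compare the nullcline intercepts: K1/α12 = 880/0.853 = 1030 > K2 = 896; K2/α21 = 896/0.931 = 962 > K1 = 880.
Since both inequalities hold, each species can invade when rare, so the interior equilibrium is stable.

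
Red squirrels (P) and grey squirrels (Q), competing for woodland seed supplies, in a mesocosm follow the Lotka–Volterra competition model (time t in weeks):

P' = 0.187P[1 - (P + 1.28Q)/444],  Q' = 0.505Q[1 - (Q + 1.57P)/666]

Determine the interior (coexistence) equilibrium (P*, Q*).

P* ≈ 405, Q* ≈ 30.8

Setting both brackets to zero gives the nullclines P + 1.28Q = 444 and 1.57P + Q = 666.
Substituting Q = 666 - 1.57P into the first: P(1 - 1.28·1.57) = 444 - 1.28·666.
So P* = -408/-1.01 = 405, and then Q* = 666 - 1.57·405 = 30.8.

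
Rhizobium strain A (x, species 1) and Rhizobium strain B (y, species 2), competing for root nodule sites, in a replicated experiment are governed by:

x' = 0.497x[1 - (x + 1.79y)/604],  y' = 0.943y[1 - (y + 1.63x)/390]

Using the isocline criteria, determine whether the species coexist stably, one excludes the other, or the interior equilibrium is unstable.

unstable coexistence (outcome depends on initial conditions)

Compare the nullcline intercepts: K1/α12 = 604/1.79 = 337 < K2 = 390; K2/α21 = 390/1.63 = 239 < K1 = 604.
Since both are reversed, neither can invade when rare; the interior point is a saddle.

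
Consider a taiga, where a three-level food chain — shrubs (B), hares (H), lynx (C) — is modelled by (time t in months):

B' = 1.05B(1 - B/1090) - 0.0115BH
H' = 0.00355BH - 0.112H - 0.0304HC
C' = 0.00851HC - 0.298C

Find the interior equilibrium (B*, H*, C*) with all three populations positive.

From dC/dt = 0: 0.00851H* = 0.298, so H* = 35.
From dB/dt = 0: 1.05(1 - B*/1090) = 0.0115·35, giving B* = 1090·(1 - 0.384) = 672.
From dH/dt = 0: 0.00355·672 - 0.112 = 0.0304C*, so C* = 2.27/0.0304 = 74.8.

B* ≈ 672, H* ≈ 35, C* ≈ 74.8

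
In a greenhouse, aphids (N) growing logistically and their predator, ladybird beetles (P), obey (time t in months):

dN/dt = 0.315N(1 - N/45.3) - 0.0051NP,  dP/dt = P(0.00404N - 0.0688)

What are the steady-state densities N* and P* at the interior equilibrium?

From dP/dt = 0 with P > 0: 0.00404N* = 0.0688, so N* = 17.
Substitute into dN/dt = 0: 0.315(1 - 17/45.3) = 0.0051P*.
The bracket is 0.624, giving P* = 0.197/0.0051 = 38.5.

N* ≈ 17, P* ≈ 38.5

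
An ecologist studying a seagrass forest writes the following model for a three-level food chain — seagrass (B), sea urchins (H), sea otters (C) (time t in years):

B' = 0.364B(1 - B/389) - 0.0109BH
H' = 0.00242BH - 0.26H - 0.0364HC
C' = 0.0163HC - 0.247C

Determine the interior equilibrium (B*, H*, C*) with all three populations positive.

B* ≈ 212, H* ≈ 15.2, C* ≈ 6.98

From dC/dt = 0: 0.0163H* = 0.247, so H* = 15.2.
From dB/dt = 0: 0.364(1 - B*/389) = 0.0109·15.2, giving B* = 389·(1 - 0.454) = 212.
From dH/dt = 0: 0.00242·212 - 0.26 = 0.0364C*, so C* = 0.254/0.0364 = 6.98.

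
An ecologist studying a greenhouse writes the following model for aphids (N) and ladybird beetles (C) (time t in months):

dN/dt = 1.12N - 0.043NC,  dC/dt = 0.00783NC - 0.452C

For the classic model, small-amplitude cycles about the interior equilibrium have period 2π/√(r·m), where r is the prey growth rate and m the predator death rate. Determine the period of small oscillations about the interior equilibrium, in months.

Here r = 1.12 and m = 0.452, so r·m = 0.506.
ω = √0.506 = 0.712 per month, hence T = 2π/ω ≈ 8.83 months.

T ≈ 8.83 months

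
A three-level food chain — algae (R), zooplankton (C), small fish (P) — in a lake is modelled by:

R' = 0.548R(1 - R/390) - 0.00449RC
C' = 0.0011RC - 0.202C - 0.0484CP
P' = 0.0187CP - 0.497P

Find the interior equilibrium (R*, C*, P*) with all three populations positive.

From dP/dt = 0: 0.0187C* = 0.497, so C* = 26.6.
From dR/dt = 0: 0.548(1 - R*/390) = 0.00449·26.6, giving R* = 390·(1 - 0.218) = 305.
From dC/dt = 0: 0.0011·305 - 0.202 = 0.0484P*, so P* = 0.134/0.0484 = 2.76.

R* ≈ 305, C* ≈ 26.6, P* ≈ 2.76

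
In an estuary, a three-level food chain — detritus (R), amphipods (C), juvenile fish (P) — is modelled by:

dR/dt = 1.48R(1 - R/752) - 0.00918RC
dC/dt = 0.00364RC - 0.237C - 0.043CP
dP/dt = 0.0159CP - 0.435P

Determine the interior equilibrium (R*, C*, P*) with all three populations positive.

From dP/dt = 0: 0.0159C* = 0.435, so C* = 27.4.
From dR/dt = 0: 1.48(1 - R*/752) = 0.00918·27.4, giving R* = 752·(1 - 0.17) = 624.
From dC/dt = 0: 0.00364·624 - 0.237 = 0.043P*, so P* = 2.04/0.043 = 47.3.

R* ≈ 624, C* ≈ 27.4, P* ≈ 47.3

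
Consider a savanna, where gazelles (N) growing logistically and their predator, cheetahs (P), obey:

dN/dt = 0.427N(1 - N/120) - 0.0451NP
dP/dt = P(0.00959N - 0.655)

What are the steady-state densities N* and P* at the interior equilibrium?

N* ≈ 68.3, P* ≈ 4.08

From dP/dt = 0 with P > 0: 0.00959N* = 0.655, so N* = 68.3.
Substitute into dN/dt = 0: 0.427(1 - 68.3/120) = 0.0451P*.
The bracket is 0.431, giving P* = 0.184/0.0451 = 4.08.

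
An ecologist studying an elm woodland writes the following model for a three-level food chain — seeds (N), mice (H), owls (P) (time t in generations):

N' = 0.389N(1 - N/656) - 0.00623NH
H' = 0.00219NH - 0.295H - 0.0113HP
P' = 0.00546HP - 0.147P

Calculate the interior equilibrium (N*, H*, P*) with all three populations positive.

N* ≈ 373, H* ≈ 26.9, P* ≈ 46.2

From dP/dt = 0: 0.00546H* = 0.147, so H* = 26.9.
From dN/dt = 0: 0.389(1 - N*/656) = 0.00623·26.9, giving N* = 656·(1 - 0.431) = 373.
From dH/dt = 0: 0.00219·373 - 0.295 = 0.0113P*, so P* = 0.522/0.0113 = 46.2.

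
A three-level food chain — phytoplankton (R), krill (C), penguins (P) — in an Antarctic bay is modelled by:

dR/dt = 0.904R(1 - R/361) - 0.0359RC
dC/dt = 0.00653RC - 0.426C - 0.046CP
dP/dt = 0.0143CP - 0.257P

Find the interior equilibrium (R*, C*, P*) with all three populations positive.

From dP/dt = 0: 0.0143C* = 0.257, so C* = 18.
From dR/dt = 0: 0.904(1 - R*/361) = 0.0359·18, giving R* = 361·(1 - 0.714) = 103.
From dC/dt = 0: 0.00653·103 - 0.426 = 0.046P*, so P* = 0.249/0.046 = 5.41.

R* ≈ 103, C* ≈ 18, P* ≈ 5.41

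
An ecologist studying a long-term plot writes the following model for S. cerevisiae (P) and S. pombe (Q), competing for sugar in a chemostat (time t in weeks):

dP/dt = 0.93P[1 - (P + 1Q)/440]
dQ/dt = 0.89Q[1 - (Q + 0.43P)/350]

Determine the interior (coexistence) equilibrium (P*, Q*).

Setting both brackets to zero gives the nullclines P + 1Q = 440 and 0.43P + Q = 350.
Substituting Q = 350 - 0.43P into the first: P(1 - 1·0.43) = 440 - 1·350.
So P* = 90/0.57 = 158, and then Q* = 350 - 0.43·158 = 282.

P* ≈ 158, Q* ≈ 282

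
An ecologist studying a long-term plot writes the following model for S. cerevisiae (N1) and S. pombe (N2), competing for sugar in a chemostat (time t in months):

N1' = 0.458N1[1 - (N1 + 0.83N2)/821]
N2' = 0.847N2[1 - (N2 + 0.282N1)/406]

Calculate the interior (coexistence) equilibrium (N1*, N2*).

N1* ≈ 632, N2* ≈ 228

Setting both brackets to zero gives the nullclines N1 + 0.83N2 = 821 and 0.282N1 + N2 = 406.
Substituting N2 = 406 - 0.282N1 into the first: N1(1 - 0.83·0.282) = 821 - 0.83·406.
So N1* = 484/0.766 = 632, and then N2* = 406 - 0.282·632 = 228.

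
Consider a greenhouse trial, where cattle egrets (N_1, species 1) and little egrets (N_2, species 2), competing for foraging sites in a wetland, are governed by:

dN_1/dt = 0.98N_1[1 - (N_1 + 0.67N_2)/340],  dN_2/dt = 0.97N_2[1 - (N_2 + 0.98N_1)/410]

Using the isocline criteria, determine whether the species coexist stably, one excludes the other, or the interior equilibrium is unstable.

stable coexistence

Compare the nullcline intercepts: K1/α12 = 340/0.67 = 507 > K2 = 410; K2/α21 = 410/0.98 = 418 > K1 = 340.
Since both inequalities hold, each species can invade when rare, so the interior equilibrium is stable.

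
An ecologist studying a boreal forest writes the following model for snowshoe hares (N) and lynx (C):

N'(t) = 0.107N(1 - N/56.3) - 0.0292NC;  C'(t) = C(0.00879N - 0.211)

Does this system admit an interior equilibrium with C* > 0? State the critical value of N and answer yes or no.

Threshold N = 24; K > 24, so yes, the predator persists.

The predator equation gives dC/dt > 0 only when N > 0.211/0.00879 = 24.
Without the predator, N → K = 56.3. Since 56.3 > 24, the predator can invade and persist.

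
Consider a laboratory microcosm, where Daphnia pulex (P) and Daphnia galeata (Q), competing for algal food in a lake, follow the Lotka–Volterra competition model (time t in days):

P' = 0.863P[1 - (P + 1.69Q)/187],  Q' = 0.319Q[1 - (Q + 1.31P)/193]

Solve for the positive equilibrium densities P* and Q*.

P* ≈ 115, Q* ≈ 42.8

Setting both brackets to zero gives the nullclines P + 1.69Q = 187 and 1.31P + Q = 193.
Substituting Q = 193 - 1.31P into the first: P(1 - 1.69·1.31) = 187 - 1.69·193.
So P* = -139/-1.21 = 115, and then Q* = 193 - 1.31·115 = 42.8.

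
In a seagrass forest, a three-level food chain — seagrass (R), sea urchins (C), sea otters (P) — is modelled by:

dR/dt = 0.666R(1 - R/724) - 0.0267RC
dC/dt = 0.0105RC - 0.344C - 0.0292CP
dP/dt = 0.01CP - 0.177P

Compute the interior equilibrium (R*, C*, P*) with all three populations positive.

R* ≈ 210, C* ≈ 17.7, P* ≈ 63.8

From dP/dt = 0: 0.01C* = 0.177, so C* = 17.7.
From dR/dt = 0: 0.666(1 - R*/724) = 0.0267·17.7, giving R* = 724·(1 - 0.71) = 210.
From dC/dt = 0: 0.0105·210 - 0.344 = 0.0292P*, so P* = 1.86/0.0292 = 63.8.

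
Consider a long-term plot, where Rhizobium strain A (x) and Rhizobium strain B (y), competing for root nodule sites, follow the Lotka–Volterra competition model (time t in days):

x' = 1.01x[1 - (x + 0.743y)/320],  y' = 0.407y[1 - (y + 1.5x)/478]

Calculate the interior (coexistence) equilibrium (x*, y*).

x* ≈ 307, y* ≈ 17.5

Setting both brackets to zero gives the nullclines x + 0.743y = 320 and 1.5x + y = 478.
Substituting y = 478 - 1.5x into the first: x(1 - 0.743·1.5) = 320 - 0.743·478.
So x* = -35.2/-0.115 = 307, and then y* = 478 - 1.5·307 = 17.5.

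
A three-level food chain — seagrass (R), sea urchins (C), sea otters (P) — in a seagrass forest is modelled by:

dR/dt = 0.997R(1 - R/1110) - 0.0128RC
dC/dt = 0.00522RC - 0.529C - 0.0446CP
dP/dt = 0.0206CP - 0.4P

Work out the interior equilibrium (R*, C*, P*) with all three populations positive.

R* ≈ 833, C* ≈ 19.4, P* ≈ 85.7

From dP/dt = 0: 0.0206C* = 0.4, so C* = 19.4.
From dR/dt = 0: 0.997(1 - R*/1110) = 0.0128·19.4, giving R* = 1110·(1 - 0.249) = 833.
From dC/dt = 0: 0.00522·833 - 0.529 = 0.0446P*, so P* = 3.82/0.0446 = 85.7.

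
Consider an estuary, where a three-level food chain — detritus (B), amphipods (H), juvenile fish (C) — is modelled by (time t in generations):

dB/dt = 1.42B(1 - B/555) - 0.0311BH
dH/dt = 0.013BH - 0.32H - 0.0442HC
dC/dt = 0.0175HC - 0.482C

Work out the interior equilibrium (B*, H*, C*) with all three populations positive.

From dC/dt = 0: 0.0175H* = 0.482, so H* = 27.5.
From dB/dt = 0: 1.42(1 - B*/555) = 0.0311·27.5, giving B* = 555·(1 - 0.603) = 220.
From dH/dt = 0: 0.013·220 - 0.32 = 0.0442C*, so C* = 2.54/0.0442 = 57.5.

B* ≈ 220, H* ≈ 27.5, C* ≈ 57.5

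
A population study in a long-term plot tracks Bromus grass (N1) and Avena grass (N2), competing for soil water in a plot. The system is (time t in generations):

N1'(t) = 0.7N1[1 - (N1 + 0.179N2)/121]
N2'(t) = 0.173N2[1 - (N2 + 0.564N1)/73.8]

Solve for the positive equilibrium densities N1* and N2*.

Setting both brackets to zero gives the nullclines N1 + 0.179N2 = 121 and 0.564N1 + N2 = 73.8.
Substituting N2 = 73.8 - 0.564N1 into the first: N1(1 - 0.179·0.564) = 121 - 0.179·73.8.
So N1* = 108/0.899 = 120, and then N2* = 73.8 - 0.564·120 = 6.18.

N1* ≈ 120, N2* ≈ 6.18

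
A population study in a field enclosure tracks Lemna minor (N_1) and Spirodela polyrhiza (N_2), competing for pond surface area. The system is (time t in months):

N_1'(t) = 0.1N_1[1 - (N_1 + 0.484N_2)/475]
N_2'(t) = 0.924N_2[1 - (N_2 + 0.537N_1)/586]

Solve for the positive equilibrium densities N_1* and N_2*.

N_1* ≈ 259, N_2* ≈ 447

Setting both brackets to zero gives the nullclines N_1 + 0.484N_2 = 475 and 0.537N_1 + N_2 = 586.
Substituting N_2 = 586 - 0.537N_1 into the first: N_1(1 - 0.484·0.537) = 475 - 0.484·586.
So N_1* = 191/0.74 = 259, and then N_2* = 586 - 0.537·259 = 447.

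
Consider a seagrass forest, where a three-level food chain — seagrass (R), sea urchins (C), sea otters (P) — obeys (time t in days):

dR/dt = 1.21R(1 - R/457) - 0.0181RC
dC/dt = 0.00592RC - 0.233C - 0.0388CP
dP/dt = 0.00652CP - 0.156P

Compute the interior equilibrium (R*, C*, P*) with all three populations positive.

R* ≈ 293, C* ≈ 23.9, P* ≈ 38.8

From dP/dt = 0: 0.00652C* = 0.156, so C* = 23.9.
From dR/dt = 0: 1.21(1 - R*/457) = 0.0181·23.9, giving R* = 457·(1 - 0.358) = 293.
From dC/dt = 0: 0.00592·293 - 0.233 = 0.0388P*, so P* = 1.5/0.0388 = 38.8.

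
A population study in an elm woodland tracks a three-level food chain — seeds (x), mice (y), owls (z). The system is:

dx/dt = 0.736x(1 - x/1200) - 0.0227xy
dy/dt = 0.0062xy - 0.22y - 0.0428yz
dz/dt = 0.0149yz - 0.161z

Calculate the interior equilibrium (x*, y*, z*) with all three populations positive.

From dz/dt = 0: 0.0149y* = 0.161, so y* = 10.8.
From dx/dt = 0: 0.736(1 - x*/1200) = 0.0227·10.8, giving x* = 1200·(1 - 0.333) = 800.
From dy/dt = 0: 0.0062·800 - 0.22 = 0.0428z*, so z* = 4.74/0.0428 = 111.

x* ≈ 800, y* ≈ 10.8, z* ≈ 111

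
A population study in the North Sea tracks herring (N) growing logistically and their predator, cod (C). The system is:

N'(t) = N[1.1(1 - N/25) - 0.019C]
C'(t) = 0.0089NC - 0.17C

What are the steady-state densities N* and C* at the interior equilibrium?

From dC/dt = 0 with C > 0: 0.0089N* = 0.17, so N* = 19.1.
Substitute into dN/dt = 0: 1.1(1 - 19.1/25) = 0.019C*.
The bracket is 0.236, giving C* = 0.26/0.019 = 13.7.

N* ≈ 19.1, C* ≈ 13.7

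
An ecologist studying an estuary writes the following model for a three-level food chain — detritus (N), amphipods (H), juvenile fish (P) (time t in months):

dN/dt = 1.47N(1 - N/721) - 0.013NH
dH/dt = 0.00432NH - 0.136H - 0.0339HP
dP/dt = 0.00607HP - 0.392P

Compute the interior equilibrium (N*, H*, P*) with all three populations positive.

N* ≈ 309, H* ≈ 64.6, P* ≈ 35.4

From dP/dt = 0: 0.00607H* = 0.392, so H* = 64.6.
From dN/dt = 0: 1.47(1 - N*/721) = 0.013·64.6, giving N* = 721·(1 - 0.571) = 309.
From dH/dt = 0: 0.00432·309 - 0.136 = 0.0339P*, so P* = 1.2/0.0339 = 35.4.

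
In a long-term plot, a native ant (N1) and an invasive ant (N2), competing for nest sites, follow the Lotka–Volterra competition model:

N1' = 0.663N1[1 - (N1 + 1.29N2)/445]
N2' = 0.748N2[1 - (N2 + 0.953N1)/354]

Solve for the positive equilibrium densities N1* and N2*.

N1* ≈ 50.8, N2* ≈ 306

Setting both brackets to zero gives the nullclines N1 + 1.29N2 = 445 and 0.953N1 + N2 = 354.
Substituting N2 = 354 - 0.953N1 into the first: N1(1 - 1.29·0.953) = 445 - 1.29·354.
So N1* = -11.7/-0.229 = 50.8, and then N2* = 354 - 0.953·50.8 = 306.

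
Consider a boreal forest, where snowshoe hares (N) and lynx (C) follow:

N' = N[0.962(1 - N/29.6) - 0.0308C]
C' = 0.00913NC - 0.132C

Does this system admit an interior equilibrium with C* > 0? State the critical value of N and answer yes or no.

The predator equation gives dC/dt > 0 only when N > 0.132/0.00913 = 14.5.
Without the predator, N → K = 29.6. Since 29.6 > 14.5, the predator can invade and persist.

Threshold N = 14.5; K > 14.5, so yes, the predator persists.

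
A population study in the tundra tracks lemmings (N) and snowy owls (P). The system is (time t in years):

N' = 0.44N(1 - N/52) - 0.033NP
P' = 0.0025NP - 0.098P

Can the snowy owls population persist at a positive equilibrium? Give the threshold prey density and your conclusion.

Threshold N = 39.2; K > 39.2, so yes, the predator persists.

The predator equation gives dP/dt > 0 only when N > 0.098/0.0025 = 39.2.
Without the predator, N → K = 52. Since 52 > 39.2, the predator can invade and persist.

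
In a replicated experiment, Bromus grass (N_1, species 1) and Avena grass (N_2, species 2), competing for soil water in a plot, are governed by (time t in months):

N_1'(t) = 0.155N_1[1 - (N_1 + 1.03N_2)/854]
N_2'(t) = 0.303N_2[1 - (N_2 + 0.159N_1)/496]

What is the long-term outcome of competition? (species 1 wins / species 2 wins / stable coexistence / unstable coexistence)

Compare the nullcline intercepts: K1/α12 = 854/1.03 = 829 > K2 = 496; K2/α21 = 496/0.159 = 3120 > K1 = 854.
Since both inequalities hold, each species can invade when rare, so the interior equilibrium is stable.

stable coexistence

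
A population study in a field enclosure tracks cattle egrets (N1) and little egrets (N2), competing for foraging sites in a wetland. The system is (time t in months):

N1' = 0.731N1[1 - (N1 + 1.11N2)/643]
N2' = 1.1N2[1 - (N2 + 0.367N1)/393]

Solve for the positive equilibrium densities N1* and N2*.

N1* ≈ 349, N2* ≈ 265

Setting both brackets to zero gives the nullclines N1 + 1.11N2 = 643 and 0.367N1 + N2 = 393.
Substituting N2 = 393 - 0.367N1 into the first: N1(1 - 1.11·0.367) = 643 - 1.11·393.
So N1* = 207/0.593 = 349, and then N2* = 393 - 0.367·349 = 265.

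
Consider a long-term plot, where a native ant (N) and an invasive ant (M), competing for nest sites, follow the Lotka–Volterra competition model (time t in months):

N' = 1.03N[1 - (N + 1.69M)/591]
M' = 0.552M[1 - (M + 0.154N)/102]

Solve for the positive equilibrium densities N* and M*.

Setting both brackets to zero gives the nullclines N + 1.69M = 591 and 0.154N + M = 102.
Substituting M = 102 - 0.154N into the first: N(1 - 1.69·0.154) = 591 - 1.69·102.
So N* = 419/0.74 = 566, and then M* = 102 - 0.154·566 = 14.9.

N* ≈ 566, M* ≈ 14.9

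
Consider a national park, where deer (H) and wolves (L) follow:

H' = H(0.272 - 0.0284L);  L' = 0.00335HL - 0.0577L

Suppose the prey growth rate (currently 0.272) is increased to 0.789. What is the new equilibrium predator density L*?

At the interior fixed point, setting dH/dt = 0 with H > 0 fixes L* = (prey growth rate)/(HL coefficient) — independent of the other coefficients.
With the change, L* = 0.789/0.0284 = 27.8; it rises from 9.58.

L* ≈ 27.8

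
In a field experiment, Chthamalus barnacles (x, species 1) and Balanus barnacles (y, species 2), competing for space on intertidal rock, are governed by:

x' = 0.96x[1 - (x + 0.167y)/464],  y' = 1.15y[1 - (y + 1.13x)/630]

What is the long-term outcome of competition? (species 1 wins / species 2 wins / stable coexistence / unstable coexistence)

Compare the nullcline intercepts: K1/α12 = 464/0.167 = 2780 > K2 = 630; K2/α21 = 630/1.13 = 558 > K1 = 464.
Since both inequalities hold, each species can invade when rare, so the interior equilibrium is stable.

stable coexistence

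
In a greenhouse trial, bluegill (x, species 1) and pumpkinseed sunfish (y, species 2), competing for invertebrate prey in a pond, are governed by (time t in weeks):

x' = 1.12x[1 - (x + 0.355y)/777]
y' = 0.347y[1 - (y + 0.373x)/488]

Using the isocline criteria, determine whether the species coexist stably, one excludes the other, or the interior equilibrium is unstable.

stable coexistence

Compare the nullcline intercepts: K1/α12 = 777/0.355 = 2190 > K2 = 488; K2/α21 = 488/0.373 = 1310 > K1 = 777.
Since both inequalities hold, each species can invade when rare, so the interior equilibrium is stable.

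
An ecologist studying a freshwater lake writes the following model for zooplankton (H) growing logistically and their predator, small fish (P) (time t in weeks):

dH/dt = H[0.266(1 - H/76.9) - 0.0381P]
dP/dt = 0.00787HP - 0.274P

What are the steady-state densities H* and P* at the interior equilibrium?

H* ≈ 34.8, P* ≈ 3.82

From dP/dt = 0 with P > 0: 0.00787H* = 0.274, so H* = 34.8.
Substitute into dH/dt = 0: 0.266(1 - 34.8/76.9) = 0.0381P*.
The bracket is 0.547, giving P* = 0.146/0.0381 = 3.82.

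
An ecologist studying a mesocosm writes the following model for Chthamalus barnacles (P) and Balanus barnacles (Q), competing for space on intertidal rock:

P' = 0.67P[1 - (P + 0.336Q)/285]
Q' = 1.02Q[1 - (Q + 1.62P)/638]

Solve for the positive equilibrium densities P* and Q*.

P* ≈ 155, Q* ≈ 387

Setting both brackets to zero gives the nullclines P + 0.336Q = 285 and 1.62P + Q = 638.
Substituting Q = 638 - 1.62P into the first: P(1 - 0.336·1.62) = 285 - 0.336·638.
So P* = 70.6/0.456 = 155, and then Q* = 638 - 1.62·155 = 387.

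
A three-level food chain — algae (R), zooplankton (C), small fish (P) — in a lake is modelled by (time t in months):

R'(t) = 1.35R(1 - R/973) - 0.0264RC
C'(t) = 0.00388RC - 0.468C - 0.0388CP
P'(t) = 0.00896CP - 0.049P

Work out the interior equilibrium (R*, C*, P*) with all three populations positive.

R* ≈ 869, C* ≈ 5.47, P* ≈ 74.8

From dP/dt = 0: 0.00896C* = 0.049, so C* = 5.47.
From dR/dt = 0: 1.35(1 - R*/973) = 0.0264·5.47, giving R* = 973·(1 - 0.107) = 869.
From dC/dt = 0: 0.00388·869 - 0.468 = 0.0388P*, so P* = 2.9/0.0388 = 74.8.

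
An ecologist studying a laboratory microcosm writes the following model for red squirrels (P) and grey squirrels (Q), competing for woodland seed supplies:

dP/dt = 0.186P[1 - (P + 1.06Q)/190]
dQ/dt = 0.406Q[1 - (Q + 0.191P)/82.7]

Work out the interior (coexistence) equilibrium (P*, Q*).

Setting both brackets to zero gives the nullclines P + 1.06Q = 190 and 0.191P + Q = 82.7.
Substituting Q = 82.7 - 0.191P into the first: P(1 - 1.06·0.191) = 190 - 1.06·82.7.
So P* = 102/0.798 = 128, and then Q* = 82.7 - 0.191·128 = 58.2.

P* ≈ 128, Q* ≈ 58.2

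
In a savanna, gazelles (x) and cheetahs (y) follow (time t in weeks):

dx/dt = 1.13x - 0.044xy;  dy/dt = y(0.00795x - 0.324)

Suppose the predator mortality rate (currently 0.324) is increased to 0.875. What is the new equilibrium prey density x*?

At the interior fixed point, setting dy/dt = 0 with y > 0 fixes x* = (predator death rate)/(xy coefficient) — independent of the other coefficients.
With the change, x* = 0.875/0.00795 = 110; it rises from 40.8.

x* ≈ 110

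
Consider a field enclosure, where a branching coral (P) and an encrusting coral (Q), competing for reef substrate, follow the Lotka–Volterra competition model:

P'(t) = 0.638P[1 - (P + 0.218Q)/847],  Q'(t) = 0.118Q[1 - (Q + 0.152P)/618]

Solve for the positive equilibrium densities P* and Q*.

Setting both brackets to zero gives the nullclines P + 0.218Q = 847 and 0.152P + Q = 618.
Substituting Q = 618 - 0.152P into the first: P(1 - 0.218·0.152) = 847 - 0.218·618.
So P* = 712/0.967 = 737, and then Q* = 618 - 0.152·737 = 506.

P* ≈ 737, Q* ≈ 506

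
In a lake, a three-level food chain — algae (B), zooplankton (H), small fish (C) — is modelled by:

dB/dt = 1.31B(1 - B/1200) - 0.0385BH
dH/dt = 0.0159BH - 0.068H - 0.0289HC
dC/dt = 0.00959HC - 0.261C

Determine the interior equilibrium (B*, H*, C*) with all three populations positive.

B* ≈ 240, H* ≈ 27.2, C* ≈ 130

From dC/dt = 0: 0.00959H* = 0.261, so H* = 27.2.
From dB/dt = 0: 1.31(1 - B*/1200) = 0.0385·27.2, giving B* = 1200·(1 - 0.8) = 240.
From dH/dt = 0: 0.0159·240 - 0.068 = 0.0289C*, so C* = 3.75/0.0289 = 130.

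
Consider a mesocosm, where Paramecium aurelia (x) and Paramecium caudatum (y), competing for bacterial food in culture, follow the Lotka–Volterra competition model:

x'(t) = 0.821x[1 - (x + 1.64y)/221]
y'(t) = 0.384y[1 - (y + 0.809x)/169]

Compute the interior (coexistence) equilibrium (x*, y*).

Setting both brackets to zero gives the nullclines x + 1.64y = 221 and 0.809x + y = 169.
Substituting y = 169 - 0.809x into the first: x(1 - 1.64·0.809) = 221 - 1.64·169.
So x* = -56.2/-0.327 = 172, and then y* = 169 - 0.809·172 = 30.

x* ≈ 172, y* ≈ 30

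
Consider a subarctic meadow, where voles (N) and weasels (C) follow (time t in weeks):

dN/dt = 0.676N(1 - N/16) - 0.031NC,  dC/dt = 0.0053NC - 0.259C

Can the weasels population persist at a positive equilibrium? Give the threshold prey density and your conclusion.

Threshold N = 48.9; K < 48.9, so no, the predator goes extinct.

The predator equation gives dC/dt > 0 only when N > 0.259/0.0053 = 48.9.
Without the predator, N → K = 16. Since 16 < 48.9, the predator cannot invade.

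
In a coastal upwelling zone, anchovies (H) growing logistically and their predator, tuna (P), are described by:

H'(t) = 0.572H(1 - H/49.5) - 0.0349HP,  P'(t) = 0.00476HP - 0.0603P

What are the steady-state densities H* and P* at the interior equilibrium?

From dP/dt = 0 with P > 0: 0.00476H* = 0.0603, so H* = 12.7.
Substitute into dH/dt = 0: 0.572(1 - 12.7/49.5) = 0.0349P*.
The bracket is 0.744, giving P* = 0.426/0.0349 = 12.2.

H* ≈ 12.7, P* ≈ 12.2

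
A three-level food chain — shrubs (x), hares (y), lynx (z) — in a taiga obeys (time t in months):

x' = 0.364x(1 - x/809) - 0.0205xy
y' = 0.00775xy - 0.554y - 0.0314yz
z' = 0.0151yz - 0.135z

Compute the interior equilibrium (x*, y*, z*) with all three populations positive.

From dz/dt = 0: 0.0151y* = 0.135, so y* = 8.94.
From dx/dt = 0: 0.364(1 - x*/809) = 0.0205·8.94, giving x* = 809·(1 - 0.504) = 402.
From dy/dt = 0: 0.00775·402 - 0.554 = 0.0314z*, so z* = 2.56/0.0314 = 81.5.

x* ≈ 402, y* ≈ 8.94, z* ≈ 81.5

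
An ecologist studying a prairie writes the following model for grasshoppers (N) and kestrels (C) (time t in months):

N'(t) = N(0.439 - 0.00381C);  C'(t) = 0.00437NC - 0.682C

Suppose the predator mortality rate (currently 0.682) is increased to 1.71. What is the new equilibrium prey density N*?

At the interior fixed point, setting dC/dt = 0 with C > 0 fixes N* = (predator death rate)/(NC coefficient) — independent of the other coefficients.
With the change, N* = 1.71/0.00437 = 391; it rises from 156.

N* ≈ 391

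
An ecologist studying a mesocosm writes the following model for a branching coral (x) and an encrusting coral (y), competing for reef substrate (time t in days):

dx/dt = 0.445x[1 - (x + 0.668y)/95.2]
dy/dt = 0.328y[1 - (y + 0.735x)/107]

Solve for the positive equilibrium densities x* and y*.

Setting both brackets to zero gives the nullclines x + 0.668y = 95.2 and 0.735x + y = 107.
Substituting y = 107 - 0.735x into the first: x(1 - 0.668·0.735) = 95.2 - 0.668·107.
So x* = 23.7/0.509 = 46.6, and then y* = 107 - 0.735·46.6 = 72.7.

x* ≈ 46.6, y* ≈ 72.7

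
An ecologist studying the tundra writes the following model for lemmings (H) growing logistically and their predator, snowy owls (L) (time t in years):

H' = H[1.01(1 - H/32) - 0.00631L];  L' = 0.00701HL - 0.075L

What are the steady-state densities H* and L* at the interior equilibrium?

H* ≈ 10.7, L* ≈ 107

From dL/dt = 0 with L > 0: 0.00701H* = 0.075, so H* = 10.7.
Substitute into dH/dt = 0: 1.01(1 - 10.7/32) = 0.00631L*.
The bracket is 0.666, giving L* = 0.672/0.00631 = 107.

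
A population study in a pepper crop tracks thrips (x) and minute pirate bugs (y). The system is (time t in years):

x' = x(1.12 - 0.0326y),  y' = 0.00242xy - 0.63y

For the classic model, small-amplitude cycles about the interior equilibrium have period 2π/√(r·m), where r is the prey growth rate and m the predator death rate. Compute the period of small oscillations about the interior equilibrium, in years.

T ≈ 7.48 years

Here r = 1.12 and m = 0.63, so r·m = 0.706.
ω = √0.706 = 0.84 per year, hence T = 2π/ω ≈ 7.48 years.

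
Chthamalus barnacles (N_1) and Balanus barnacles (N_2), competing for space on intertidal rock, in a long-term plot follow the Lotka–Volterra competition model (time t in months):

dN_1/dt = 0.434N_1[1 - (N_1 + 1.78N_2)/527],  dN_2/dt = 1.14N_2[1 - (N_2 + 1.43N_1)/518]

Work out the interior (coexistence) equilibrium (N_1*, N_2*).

Setting both brackets to zero gives the nullclines N_1 + 1.78N_2 = 527 and 1.43N_1 + N_2 = 518.
Substituting N_2 = 518 - 1.43N_1 into the first: N_1(1 - 1.78·1.43) = 527 - 1.78·518.
So N_1* = -395/-1.55 = 256, and then N_2* = 518 - 1.43·256 = 152.

N_1* ≈ 256, N_2* ≈ 152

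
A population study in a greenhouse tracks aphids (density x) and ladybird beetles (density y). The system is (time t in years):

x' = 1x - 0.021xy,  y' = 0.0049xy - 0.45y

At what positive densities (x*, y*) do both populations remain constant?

x* ≈ 91.8, y* ≈ 47.6

Set dy/dt = 0 with y > 0: 0.0049x - 0.45 = 0, so x* = 0.45/0.0049 = 91.8.
Set dx/dt = 0 with x > 0: 1 - 0.021y = 0, so y* = 1/0.021 = 47.6.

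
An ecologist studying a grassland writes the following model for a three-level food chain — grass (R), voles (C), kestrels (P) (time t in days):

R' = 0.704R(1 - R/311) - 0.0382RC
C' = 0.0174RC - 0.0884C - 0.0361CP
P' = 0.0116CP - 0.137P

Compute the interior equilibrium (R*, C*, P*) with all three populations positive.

R* ≈ 112, C* ≈ 11.8, P* ≈ 51.4

From dP/dt = 0: 0.0116C* = 0.137, so C* = 11.8.
From dR/dt = 0: 0.704(1 - R*/311) = 0.0382·11.8, giving R* = 311·(1 - 0.641) = 112.
From dC/dt = 0: 0.0174·112 - 0.0884 = 0.0361P*, so P* = 1.86/0.0361 = 51.4.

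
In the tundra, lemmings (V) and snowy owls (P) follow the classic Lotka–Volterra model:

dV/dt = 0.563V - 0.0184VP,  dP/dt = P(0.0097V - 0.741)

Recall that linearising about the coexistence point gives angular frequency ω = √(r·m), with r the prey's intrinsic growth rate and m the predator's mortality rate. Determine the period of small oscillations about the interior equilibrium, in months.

Here r = 0.563 and m = 0.741, so r·m = 0.417.
ω = √0.417 = 0.646 per month, hence T = 2π/ω ≈ 9.73 months.

T ≈ 9.73 months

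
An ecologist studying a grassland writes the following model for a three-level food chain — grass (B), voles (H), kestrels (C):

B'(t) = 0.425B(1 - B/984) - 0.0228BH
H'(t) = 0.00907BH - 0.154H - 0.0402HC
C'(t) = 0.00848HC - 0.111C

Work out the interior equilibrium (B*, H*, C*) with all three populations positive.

From dC/dt = 0: 0.00848H* = 0.111, so H* = 13.1.
From dB/dt = 0: 0.425(1 - B*/984) = 0.0228·13.1, giving B* = 984·(1 - 0.702) = 293.
From dH/dt = 0: 0.00907·293 - 0.154 = 0.0402C*, so C* = 2.5/0.0402 = 62.3.

B* ≈ 293, H* ≈ 13.1, C* ≈ 62.3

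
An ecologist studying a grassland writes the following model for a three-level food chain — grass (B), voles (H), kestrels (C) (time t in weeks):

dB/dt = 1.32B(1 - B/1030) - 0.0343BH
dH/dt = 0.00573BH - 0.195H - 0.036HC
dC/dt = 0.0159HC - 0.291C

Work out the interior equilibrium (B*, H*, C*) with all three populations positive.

B* ≈ 540, H* ≈ 18.3, C* ≈ 80.6

From dC/dt = 0: 0.0159H* = 0.291, so H* = 18.3.
From dB/dt = 0: 1.32(1 - B*/1030) = 0.0343·18.3, giving B* = 1030·(1 - 0.476) = 540.
From dH/dt = 0: 0.00573·540 - 0.195 = 0.036C*, so C* = 2.9/0.036 = 80.6.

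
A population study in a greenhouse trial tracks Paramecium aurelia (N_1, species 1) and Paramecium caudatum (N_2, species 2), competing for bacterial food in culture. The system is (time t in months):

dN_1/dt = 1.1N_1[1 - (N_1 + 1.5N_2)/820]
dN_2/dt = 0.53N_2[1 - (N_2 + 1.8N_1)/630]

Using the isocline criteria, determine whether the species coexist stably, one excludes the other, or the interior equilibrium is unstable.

unstable coexistence (outcome depends on initial conditions)

Compare the nullcline intercepts: K1/α12 = 820/1.5 = 547 < K2 = 630; K2/α21 = 630/1.8 = 350 < K1 = 820.
Since both are reversed, neither can invade when rare; the interior point is a saddle.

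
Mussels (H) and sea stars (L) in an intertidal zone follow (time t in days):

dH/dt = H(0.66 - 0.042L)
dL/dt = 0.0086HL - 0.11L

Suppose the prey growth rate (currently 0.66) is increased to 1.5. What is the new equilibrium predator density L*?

L* ≈ 35.7

At the interior fixed point, setting dH/dt = 0 with H > 0 fixes L* = (prey growth rate)/(HL coefficient) — independent of the other coefficients.
With the change, L* = 1.5/0.042 = 35.7; it rises from 15.7.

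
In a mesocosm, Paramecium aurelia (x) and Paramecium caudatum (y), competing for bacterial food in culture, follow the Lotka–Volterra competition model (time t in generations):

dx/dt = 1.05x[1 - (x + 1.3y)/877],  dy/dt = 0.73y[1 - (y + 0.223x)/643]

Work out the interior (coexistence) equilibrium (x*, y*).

Setting both brackets to zero gives the nullclines x + 1.3y = 877 and 0.223x + y = 643.
Substituting y = 643 - 0.223x into the first: x(1 - 1.3·0.223) = 877 - 1.3·643.
So x* = 41.1/0.71 = 57.9, and then y* = 643 - 0.223·57.9 = 630.

x* ≈ 57.9, y* ≈ 630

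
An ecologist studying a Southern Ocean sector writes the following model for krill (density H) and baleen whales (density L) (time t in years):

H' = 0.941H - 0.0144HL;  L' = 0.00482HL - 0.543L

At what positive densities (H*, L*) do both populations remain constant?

H* ≈ 113, L* ≈ 65.3

Set dL/dt = 0 with L > 0: 0.00482H - 0.543 = 0, so H* = 0.543/0.00482 = 113.
Set dH/dt = 0 with H > 0: 0.941 - 0.0144L = 0, so L* = 0.941/0.0144 = 65.3.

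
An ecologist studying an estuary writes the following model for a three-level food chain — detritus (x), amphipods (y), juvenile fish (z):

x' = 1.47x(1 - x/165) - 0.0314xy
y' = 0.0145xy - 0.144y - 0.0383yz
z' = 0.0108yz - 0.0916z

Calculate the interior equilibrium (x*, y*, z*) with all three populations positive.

x* ≈ 135, y* ≈ 8.48, z* ≈ 47.4

From dz/dt = 0: 0.0108y* = 0.0916, so y* = 8.48.
From dx/dt = 0: 1.47(1 - x*/165) = 0.0314·8.48, giving x* = 165·(1 - 0.181) = 135.
From dy/dt = 0: 0.0145·135 - 0.144 = 0.0383z*, so z* = 1.82/0.0383 = 47.4.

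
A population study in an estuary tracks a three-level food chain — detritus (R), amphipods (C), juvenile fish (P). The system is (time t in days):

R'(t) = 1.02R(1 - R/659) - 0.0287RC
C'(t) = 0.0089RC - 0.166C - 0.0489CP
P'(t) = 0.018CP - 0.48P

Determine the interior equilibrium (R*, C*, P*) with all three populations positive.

R* ≈ 165, C* ≈ 26.7, P* ≈ 26.6

From dP/dt = 0: 0.018C* = 0.48, so C* = 26.7.
From dR/dt = 0: 1.02(1 - R*/659) = 0.0287·26.7, giving R* = 659·(1 - 0.75) = 165.
From dC/dt = 0: 0.0089·165 - 0.166 = 0.0489P*, so P* = 1.3/0.0489 = 26.6.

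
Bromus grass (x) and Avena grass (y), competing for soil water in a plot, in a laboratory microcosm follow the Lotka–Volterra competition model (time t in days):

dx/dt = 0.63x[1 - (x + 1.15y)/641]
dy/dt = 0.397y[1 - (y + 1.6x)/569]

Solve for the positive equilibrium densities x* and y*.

Setting both brackets to zero gives the nullclines x + 1.15y = 641 and 1.6x + y = 569.
Substituting y = 569 - 1.6x into the first: x(1 - 1.15·1.6) = 641 - 1.15·569.
So x* = -13.3/-0.84 = 15.9, and then y* = 569 - 1.6·15.9 = 544.

x* ≈ 15.9, y* ≈ 544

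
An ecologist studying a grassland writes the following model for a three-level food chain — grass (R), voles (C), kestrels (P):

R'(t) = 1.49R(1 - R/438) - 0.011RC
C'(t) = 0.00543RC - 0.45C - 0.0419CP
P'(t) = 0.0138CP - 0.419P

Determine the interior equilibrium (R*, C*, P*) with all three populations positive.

R* ≈ 340, C* ≈ 30.4, P* ≈ 33.3

From dP/dt = 0: 0.0138C* = 0.419, so C* = 30.4.
From dR/dt = 0: 1.49(1 - R*/438) = 0.011·30.4, giving R* = 438·(1 - 0.224) = 340.
From dC/dt = 0: 0.00543·340 - 0.45 = 0.0419P*, so P* = 1.4/0.0419 = 33.3.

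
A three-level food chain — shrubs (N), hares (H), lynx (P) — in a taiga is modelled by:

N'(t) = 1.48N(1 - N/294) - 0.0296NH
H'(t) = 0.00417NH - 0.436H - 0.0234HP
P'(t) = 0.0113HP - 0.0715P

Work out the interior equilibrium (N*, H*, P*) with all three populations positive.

N* ≈ 257, H* ≈ 6.33, P* ≈ 27.1

From dP/dt = 0: 0.0113H* = 0.0715, so H* = 6.33.
From dN/dt = 0: 1.48(1 - N*/294) = 0.0296·6.33, giving N* = 294·(1 - 0.127) = 257.
From dH/dt = 0: 0.00417·257 - 0.436 = 0.0234P*, so P* = 0.635/0.0234 = 27.1.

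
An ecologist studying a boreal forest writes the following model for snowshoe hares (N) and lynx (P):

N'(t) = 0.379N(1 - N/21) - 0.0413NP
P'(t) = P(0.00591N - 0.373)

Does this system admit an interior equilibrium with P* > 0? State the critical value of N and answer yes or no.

Threshold N = 63.1; K < 63.1, so no, the predator goes extinct.

The predator equation gives dP/dt > 0 only when N > 0.373/0.00591 = 63.1.
Without the predator, N → K = 21. Since 21 < 63.1, the predator cannot invade.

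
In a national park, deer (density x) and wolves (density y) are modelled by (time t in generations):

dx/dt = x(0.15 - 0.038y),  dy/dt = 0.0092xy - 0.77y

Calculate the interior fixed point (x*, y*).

x* ≈ 83.7, y* ≈ 3.95

Set dy/dt = 0 with y > 0: 0.0092x - 0.77 = 0, so x* = 0.77/0.0092 = 83.7.
Set dx/dt = 0 with x > 0: 0.15 - 0.038y = 0, so y* = 0.15/0.038 = 3.95.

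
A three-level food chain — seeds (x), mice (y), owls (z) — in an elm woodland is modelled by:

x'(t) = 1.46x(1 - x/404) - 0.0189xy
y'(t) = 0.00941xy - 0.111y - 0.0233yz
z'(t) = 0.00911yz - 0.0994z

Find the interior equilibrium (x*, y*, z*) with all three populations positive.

x* ≈ 347, y* ≈ 10.9, z* ≈ 135

From dz/dt = 0: 0.00911y* = 0.0994, so y* = 10.9.
From dx/dt = 0: 1.46(1 - x*/404) = 0.0189·10.9, giving x* = 404·(1 - 0.141) = 347.
From dy/dt = 0: 0.00941·347 - 0.111 = 0.0233z*, so z* = 3.15/0.0233 = 135.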